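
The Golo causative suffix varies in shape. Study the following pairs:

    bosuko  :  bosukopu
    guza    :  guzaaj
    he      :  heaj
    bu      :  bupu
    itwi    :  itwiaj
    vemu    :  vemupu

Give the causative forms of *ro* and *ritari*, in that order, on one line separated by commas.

The alternation tracks the last vowel of the stem — -pu when the last vowel of the stem is a rounded vowel (*bosuko*, *bu*, *vemu*); -aj when the last vowel of the stem is an unrounded vowel (*guza*, *he*, *itwi*).
*ro*: last vowel = /o/, a rounded vowel → -pu → *ropu*.
*ritari*: last vowel = /i/, an unrounded vowel → -aj → *ritariaj*.

ropu, ritariaj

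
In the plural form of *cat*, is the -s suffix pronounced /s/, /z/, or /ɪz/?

/s/

The stem *cat* ends in a voiceless non-sibilant consonant.
The plural suffix surfaces as /ɪz/ after sibilants, /s/ after other voiceless consonants, and /z/ after other voiced sounds.
So the plural -s on *cat* is pronounced /s/.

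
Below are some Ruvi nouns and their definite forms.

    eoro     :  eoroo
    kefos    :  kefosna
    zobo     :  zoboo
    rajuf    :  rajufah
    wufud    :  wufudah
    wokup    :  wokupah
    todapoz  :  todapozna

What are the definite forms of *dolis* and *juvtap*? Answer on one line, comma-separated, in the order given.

dolisna, juvtapah

The pattern is sibilance of the final sound: -na when the stem ends in a sibilant (*kefos*, *todapoz*); -ah when the stem ends in a non-sibilant consonant (*rajuf*, *wufud*, *wokup*); -o when the stem ends in a vowel (*eoro*, *zobo*).
Since the final sound of *dolis* is /s/ (a sibilant), it takes -na, giving *dolisna*.
*juvtap*: final sound = /p/, a non-sibilant consonant → -ah → *juvtapah*.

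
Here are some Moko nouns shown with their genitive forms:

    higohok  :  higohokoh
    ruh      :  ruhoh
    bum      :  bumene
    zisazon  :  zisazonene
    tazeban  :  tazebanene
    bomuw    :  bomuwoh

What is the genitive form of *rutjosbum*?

rutjosbumene

The suffix is conditioned by the final consonant: -ene when the stem ends in a nasal (*bum*, *zisazon*, *tazeban*); -oh when the stem ends in a non-nasal consonant (*higohok*, *ruh*, *bomuw*).
*rutjosbum*: final consonant = /m/, a nasal → -ene → *rutjosbumene*.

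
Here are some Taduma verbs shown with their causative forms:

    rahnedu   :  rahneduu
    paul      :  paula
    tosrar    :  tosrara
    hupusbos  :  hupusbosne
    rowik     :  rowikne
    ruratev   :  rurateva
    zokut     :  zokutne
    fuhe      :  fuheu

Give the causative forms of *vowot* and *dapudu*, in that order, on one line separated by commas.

vowotne, dapuduu

The pattern is voicing of the final sound: -ne when the stem ends in a voiceless consonant (*hupusbos*, *rowik*, *zokut*); -a when the stem ends in a voiced consonant (*paul*, *tosrar*, *ruratev*); -u when the stem ends in a vowel (*rahnedu*, *fuhe*).
The final sound of *vowot* is /t/, which is a voiceless consonant, so the suffix is -ne, giving *vowotne*.
Since the final sound of *dapudu* is /u/ (a vowel), it takes -u, giving *dapuduu*.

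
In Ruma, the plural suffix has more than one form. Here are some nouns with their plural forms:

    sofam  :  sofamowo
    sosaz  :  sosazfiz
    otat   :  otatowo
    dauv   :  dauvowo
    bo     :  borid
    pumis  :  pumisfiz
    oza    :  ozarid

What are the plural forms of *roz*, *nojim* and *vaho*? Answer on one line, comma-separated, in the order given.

rozfiz, nojimowo, vahorid

The suffix is conditioned by the final sound: -fiz when the stem ends in a sibilant (*sosaz*, *pumis*); -owo when the stem ends in a non-sibilant consonant (*sofam*, *otat*, *dauv*); -rid when the stem ends in a vowel (*bo*, *oza*).
Since the final sound of *roz* is /z/ (a sibilant), it takes -fiz, giving *rozfiz*.
*nojim* — final sound /m/ (a non-sibilant consonant) → -owo → *nojimowo*.
*vaho*: final sound = /o/, a vowel → -rid → *vahorid*.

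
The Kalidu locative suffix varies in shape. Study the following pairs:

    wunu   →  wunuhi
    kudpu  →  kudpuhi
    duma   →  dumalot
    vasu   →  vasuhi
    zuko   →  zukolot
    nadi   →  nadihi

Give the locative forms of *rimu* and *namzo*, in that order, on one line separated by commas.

The suffix is conditioned by the last vowel: -hi when the last vowel of the stem is a high vowel (*wunu*, *kudpu*, *vasu*, *nadi*); -lot when the last vowel of the stem is a non-high vowel (*duma*, *zuko*).
Since the last vowel of *rimu* is /u/ (a high vowel), it takes -hi, giving *rimuhi*.
The last vowel of *namzo* is /o/, which is a non-high vowel, so the suffix is -lot, giving *namzolot*.

rimuhi, namzolot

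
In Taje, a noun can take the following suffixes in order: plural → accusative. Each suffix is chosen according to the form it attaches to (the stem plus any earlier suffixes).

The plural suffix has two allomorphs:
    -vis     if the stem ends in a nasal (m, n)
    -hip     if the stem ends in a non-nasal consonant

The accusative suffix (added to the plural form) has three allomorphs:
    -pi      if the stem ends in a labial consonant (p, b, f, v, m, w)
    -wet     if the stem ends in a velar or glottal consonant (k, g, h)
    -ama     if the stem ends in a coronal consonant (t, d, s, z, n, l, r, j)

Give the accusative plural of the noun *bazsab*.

*bazsab*: final consonant = /b/, non-nasal → -hip → *bazsabhip*.
The final consonant of the plural form *bazsabhip* is /p/, which is labial, so the accusative suffix is -pi, giving *bazsabhippi*.

bazsabhippi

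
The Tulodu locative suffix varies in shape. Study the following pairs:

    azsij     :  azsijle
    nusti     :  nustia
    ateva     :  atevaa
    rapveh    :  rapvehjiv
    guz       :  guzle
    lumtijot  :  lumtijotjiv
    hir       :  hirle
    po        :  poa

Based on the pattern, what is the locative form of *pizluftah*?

The pattern is voicing of the final sound: -jiv when the stem ends in a voiceless consonant (*rapveh*, *lumtijot*); -le when the stem ends in a voiced consonant (*azsij*, *guz*, *hir*); -a when the stem ends in a vowel (*nusti*, *ateva*, *po*).
Since the final sound of *pizluftah* is /h/ (a voiceless consonant), it takes -jiv, giving *pizluftahjiv*.

pizluftahjiv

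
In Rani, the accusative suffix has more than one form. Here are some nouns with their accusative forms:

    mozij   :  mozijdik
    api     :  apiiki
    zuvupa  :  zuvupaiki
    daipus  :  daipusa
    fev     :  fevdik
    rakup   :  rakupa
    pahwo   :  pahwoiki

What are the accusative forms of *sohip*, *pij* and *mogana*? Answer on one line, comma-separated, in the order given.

sohipa, pijdik, moganaiki

The suffix is conditioned by the final sound: -a when the stem ends in a voiceless consonant (*daipus*, *rakup*); -dik when the stem ends in a voiced consonant (*mozij*, *fev*); -iki when the stem ends in a vowel (*api*, *zuvupa*, *pahwo*).
The final sound of *sohip* is /p/, which is a voiceless consonant, so the suffix is -a, giving *sohipa*.
*pij*: final sound = /j/, a voiced consonant → -dik → *pijdik*.
Since the final sound of *mogana* is /a/ (a vowel), it takes -iki, giving *moganaiki*.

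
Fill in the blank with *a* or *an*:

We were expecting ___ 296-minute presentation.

The indefinite article is chosen by the initial *sound* of the following word, not its spelling.
The number *296* is spoken "two hundred …", beginning with /tuː/ — a consonant sound.
So the article is *a*: We were expecting a 296-minute presentation.

a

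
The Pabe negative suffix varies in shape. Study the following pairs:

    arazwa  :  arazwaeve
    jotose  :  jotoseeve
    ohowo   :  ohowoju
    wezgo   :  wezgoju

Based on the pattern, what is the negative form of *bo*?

The suffix is conditioned by the last vowel: -ju when the last vowel of the stem is a rounded vowel (*ohowo*, *wezgo*); -eve when the last vowel of the stem is an unrounded vowel (*arazwa*, *jotose*).
Since the last vowel of *bo* is /o/ (a rounded vowel), it takes -ju, giving *boju*.

boju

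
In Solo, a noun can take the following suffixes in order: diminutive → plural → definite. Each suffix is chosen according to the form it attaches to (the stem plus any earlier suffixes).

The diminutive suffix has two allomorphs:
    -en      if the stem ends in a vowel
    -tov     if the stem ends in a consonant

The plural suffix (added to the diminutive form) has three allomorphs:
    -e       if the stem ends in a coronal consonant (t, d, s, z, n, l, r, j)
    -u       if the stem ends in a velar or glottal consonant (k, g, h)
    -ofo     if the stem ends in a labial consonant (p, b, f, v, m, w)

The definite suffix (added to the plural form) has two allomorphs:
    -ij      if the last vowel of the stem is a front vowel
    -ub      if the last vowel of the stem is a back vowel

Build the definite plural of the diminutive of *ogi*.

The final sound of *ogi* is /i/, which is a vowel, so the diminutive suffix is -en, giving *ogien*.
The diminutive form *ogien* — final consonant /n/ (coronal) → -e → *ogiene*.
The plural form *ogiene*: last vowel = /e/, a front vowel → -ij → *ogieneij*.

ogieneij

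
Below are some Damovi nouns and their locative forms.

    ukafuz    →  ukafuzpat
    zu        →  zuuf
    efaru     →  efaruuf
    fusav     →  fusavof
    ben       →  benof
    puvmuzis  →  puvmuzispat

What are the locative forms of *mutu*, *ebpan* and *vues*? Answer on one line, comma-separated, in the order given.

mutuuf, ebpanof, vuespat

The suffix is conditioned by the final sound: -pat when the stem ends in a sibilant (*ukafuz*, *puvmuzis*); -of when the stem ends in a non-sibilant consonant (*fusav*, *ben*); -uf when the stem ends in a vowel (*zu*, *efaru*).
Since the final sound of *mutu* is /u/ (a vowel), it takes -uf, giving *mutuuf*.
The final sound of *ebpan* is /n/, which is a non-sibilant consonant, so the suffix is -of, giving *ebpanof*.
Since the final sound of *vues* is /s/ (a sibilant), it takes -pat, giving *vuespat*.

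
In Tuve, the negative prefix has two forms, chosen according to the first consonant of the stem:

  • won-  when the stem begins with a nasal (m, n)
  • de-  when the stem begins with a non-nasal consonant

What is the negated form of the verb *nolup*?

*nolup* — first consonant /n/ (a nasal) → won- → *wonnolup*.

wonnolup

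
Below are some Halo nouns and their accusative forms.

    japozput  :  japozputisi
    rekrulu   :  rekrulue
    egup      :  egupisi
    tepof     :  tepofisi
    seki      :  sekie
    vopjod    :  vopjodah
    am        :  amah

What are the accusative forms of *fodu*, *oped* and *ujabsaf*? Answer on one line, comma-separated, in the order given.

fodue, opedah, ujabsafisi

The alternation tracks the final sound of the stem — -isi when the stem ends in a voiceless consonant (*japozput*, *egup*, *tepof*); -ah when the stem ends in a voiced consonant (*vopjod*, *am*); -e when the stem ends in a vowel (*rekrulu*, *seki*).
Since the final sound of *fodu* is /u/ (a vowel), it takes -e, giving *fodue*.
The final sound of *oped* is /d/, which is a voiced consonant, so the suffix is -ah, giving *opedah*.
Since the final sound of *ujabsaf* is /f/ (a voiceless consonant), it takes -isi, giving *ujabsafisi*.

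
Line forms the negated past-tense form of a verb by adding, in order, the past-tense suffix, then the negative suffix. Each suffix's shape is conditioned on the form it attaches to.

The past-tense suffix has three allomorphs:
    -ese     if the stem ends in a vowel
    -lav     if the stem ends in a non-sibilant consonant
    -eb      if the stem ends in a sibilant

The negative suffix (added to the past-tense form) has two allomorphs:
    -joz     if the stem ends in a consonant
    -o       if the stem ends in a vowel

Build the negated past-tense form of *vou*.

*vou*: final sound = /u/, a vowel → -ese → *vouese*.
The final sound of the past-tense form *vouese* is /e/, which is a vowel, so the negative suffix is -o, giving *voueseo*.

voueseo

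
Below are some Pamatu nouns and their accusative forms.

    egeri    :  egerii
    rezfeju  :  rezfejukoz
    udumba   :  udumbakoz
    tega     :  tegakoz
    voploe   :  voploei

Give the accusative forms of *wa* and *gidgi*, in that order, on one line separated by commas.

The alternation tracks the last vowel of the stem — -i when the last vowel of the stem is a front vowel (*egeri*, *voploe*); -koz when the last vowel of the stem is a back vowel (*rezfeju*, *udumba*, *tega*).
*wa*: last vowel = /a/, a back vowel → -koz → *wakoz*.
*gidgi*: last vowel = /i/, a front vowel → -i → *gidgii*.

wakoz, gidgii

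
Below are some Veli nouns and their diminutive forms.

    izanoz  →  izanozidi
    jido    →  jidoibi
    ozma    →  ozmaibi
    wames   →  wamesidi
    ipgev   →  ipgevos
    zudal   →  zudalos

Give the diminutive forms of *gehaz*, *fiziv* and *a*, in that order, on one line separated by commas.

The alternation tracks the final sound of the stem — -idi when the stem ends in a sibilant (*izanoz*, *wames*); -os when the stem ends in a non-sibilant consonant (*ipgev*, *zudal*); -ibi when the stem ends in a vowel (*jido*, *ozma*).
The final sound of *gehaz* is /z/, which is a sibilant, so the suffix is -idi, giving *gehazidi*.
Since the final sound of *fiziv* is /v/ (a non-sibilant consonant), it takes -os, giving *fizivos*.
The final sound of *a* is /a/, which is a vowel, so the suffix is -ibi, giving *aibi*.

gehazidi, fizivos, aibi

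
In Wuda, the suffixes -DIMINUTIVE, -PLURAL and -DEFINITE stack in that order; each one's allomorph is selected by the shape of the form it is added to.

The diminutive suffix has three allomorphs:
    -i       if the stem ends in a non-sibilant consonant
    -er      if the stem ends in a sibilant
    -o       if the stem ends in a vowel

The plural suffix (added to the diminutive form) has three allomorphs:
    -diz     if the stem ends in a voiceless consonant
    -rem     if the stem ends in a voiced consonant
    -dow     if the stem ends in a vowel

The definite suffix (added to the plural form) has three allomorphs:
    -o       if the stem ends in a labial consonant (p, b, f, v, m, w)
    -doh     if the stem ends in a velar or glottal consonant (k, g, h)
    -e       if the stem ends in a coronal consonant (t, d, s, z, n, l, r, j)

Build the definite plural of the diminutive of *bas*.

*bas*: final sound = /s/, a sibilant → -er → *baser*.
The diminutive form *baser*: final sound = /r/, a voiced consonant → -rem → *baserrem*.
The plural form *baserrem*: final consonant = /m/, labial → -o → *baserremo*.

baserremo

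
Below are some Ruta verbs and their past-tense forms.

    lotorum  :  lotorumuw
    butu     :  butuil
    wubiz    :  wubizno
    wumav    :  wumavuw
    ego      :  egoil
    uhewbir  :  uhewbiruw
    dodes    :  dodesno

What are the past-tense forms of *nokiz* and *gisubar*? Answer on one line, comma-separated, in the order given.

nokizno, gisubaruw

The suffix is conditioned by the final sound: -no when the stem ends in a sibilant (*wubiz*, *dodes*); -uw when the stem ends in a non-sibilant consonant (*lotorum*, *wumav*, *uhewbir*); -il when the stem ends in a vowel (*butu*, *ego*).
*nokiz*: final sound = /z/, a sibilant → -no → *nokizno*.
Since the final sound of *gisubar* is /r/ (a non-sibilant consonant), it takes -uw, giving *gisubaruw*.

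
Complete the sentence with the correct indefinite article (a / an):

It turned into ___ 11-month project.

The indefinite article is chosen by the initial *sound* of the following word, not its spelling.
The number *11* is spoken "eleven", beginning with /ɪˈlɛvən/ — a vowel sound.
So the article is *an*: It turned into an 11-month project.

an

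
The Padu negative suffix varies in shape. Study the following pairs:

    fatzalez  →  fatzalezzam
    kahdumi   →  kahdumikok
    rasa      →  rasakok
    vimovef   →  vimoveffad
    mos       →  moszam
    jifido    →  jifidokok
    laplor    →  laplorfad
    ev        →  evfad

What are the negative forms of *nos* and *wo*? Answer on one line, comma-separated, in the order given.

noszam, wokok

The suffix is conditioned by the final sound: -zam when the stem ends in a sibilant (*fatzalez*, *mos*); -fad when the stem ends in a non-sibilant consonant (*vimovef*, *laplor*, *ev*); -kok when the stem ends in a vowel (*kahdumi*, *rasa*, *jifido*).
The final sound of *nos* is /s/, which is a sibilant, so the suffix is -zam, giving *noszam*.
*wo*: final sound = /o/, a vowel → -kok → *wokok*.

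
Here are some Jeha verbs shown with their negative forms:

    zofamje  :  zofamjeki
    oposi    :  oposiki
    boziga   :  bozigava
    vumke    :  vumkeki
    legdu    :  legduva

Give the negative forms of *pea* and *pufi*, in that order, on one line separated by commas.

The alternation tracks the last vowel of the stem — -ki when the last vowel of the stem is a front vowel (*zofamje*, *oposi*, *vumke*); -va when the last vowel of the stem is a back vowel (*boziga*, *legdu*).
*pea*: last vowel = /a/, a back vowel → -va → *peava*.
*pufi* — last vowel /i/ (a front vowel) → -ki → *pufiki*.

peava, pufiki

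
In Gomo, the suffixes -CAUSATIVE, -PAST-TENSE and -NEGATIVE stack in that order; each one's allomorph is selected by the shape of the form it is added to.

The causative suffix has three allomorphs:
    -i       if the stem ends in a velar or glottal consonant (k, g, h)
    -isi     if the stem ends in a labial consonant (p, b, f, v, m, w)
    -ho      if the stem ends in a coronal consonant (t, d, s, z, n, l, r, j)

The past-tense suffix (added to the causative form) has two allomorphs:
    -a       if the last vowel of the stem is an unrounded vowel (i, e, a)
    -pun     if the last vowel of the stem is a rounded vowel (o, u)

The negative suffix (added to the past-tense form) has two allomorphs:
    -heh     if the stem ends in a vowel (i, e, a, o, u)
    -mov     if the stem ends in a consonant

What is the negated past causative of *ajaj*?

The final consonant of *ajaj* is /j/, which is coronal, so the causative suffix is -ho, giving *ajajho*.
The causative form *ajajho*: last vowel = /o/, a rounded vowel → -pun → *ajajhopun*.
Since the final sound of the past-tense form *ajajhopun* is /n/ (a consonant), it takes -mov, giving *ajajhopunmov*.

ajajhopunmov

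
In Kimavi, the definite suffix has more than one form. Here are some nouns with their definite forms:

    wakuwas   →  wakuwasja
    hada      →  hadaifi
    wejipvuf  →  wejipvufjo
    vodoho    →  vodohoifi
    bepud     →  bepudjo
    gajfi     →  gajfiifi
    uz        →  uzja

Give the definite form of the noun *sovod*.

The alternation tracks the final sound of the stem — -ja when the stem ends in a sibilant (*wakuwas*, *uz*); -jo when the stem ends in a non-sibilant consonant (*wejipvuf*, *bepud*); -ifi when the stem ends in a vowel (*hada*, *vodoho*, *gajfi*).
*sovod*: final sound = /d/, a non-sibilant consonant → -jo → *sovodjo*.

sovodjo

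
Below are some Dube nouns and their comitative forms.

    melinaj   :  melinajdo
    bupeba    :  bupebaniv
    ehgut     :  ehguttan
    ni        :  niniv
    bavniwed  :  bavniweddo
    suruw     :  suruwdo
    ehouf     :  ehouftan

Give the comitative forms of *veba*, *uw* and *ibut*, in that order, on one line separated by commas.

vebaniv, uwdo, ibuttan

Looking at the final sound of each stem: -tan when the stem ends in a voiceless consonant (*ehgut*, *ehouf*); -do when the stem ends in a voiced consonant (*melinaj*, *bavniwed*, *suruw*); -niv when the stem ends in a vowel (*bupeba*, *ni*).
The final sound of *veba* is /a/, which is a vowel, so the suffix is -niv, giving *vebaniv*.
*uw* — final sound /w/ (a voiced consonant) → -do → *uwdo*.
*ibut* — final sound /t/ (a voiceless consonant) → -tan → *ibuttan*.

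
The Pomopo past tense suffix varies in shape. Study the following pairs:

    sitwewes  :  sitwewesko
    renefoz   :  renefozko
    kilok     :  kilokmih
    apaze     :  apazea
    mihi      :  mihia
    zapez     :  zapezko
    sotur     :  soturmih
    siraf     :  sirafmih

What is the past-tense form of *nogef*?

nogefmih

The alternation tracks the final sound of the stem — -ko when the stem ends in a sibilant (*sitwewes*, *renefoz*, *zapez*); -mih when the stem ends in a non-sibilant consonant (*kilok*, *sotur*, *siraf*); -a when the stem ends in a vowel (*apaze*, *mihi*).
Since the final sound of *nogef* is /f/ (a non-sibilant consonant), it takes -mih, giving *nogefmih*.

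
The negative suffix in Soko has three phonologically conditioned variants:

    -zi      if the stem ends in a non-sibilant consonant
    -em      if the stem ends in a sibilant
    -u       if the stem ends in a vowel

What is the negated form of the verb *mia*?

*mia*: final sound = /a/, a vowel → -u → *miau*.

miau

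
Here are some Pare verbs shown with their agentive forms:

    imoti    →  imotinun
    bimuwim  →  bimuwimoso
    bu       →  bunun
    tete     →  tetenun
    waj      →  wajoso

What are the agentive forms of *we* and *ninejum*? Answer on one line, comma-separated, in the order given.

wenun, ninejumoso

The alternation tracks the final sound of the stem — -oso when the stem ends in a consonant (*bimuwim*, *waj*); -nun when the stem ends in a vowel (*imoti*, *bu*, *tete*).
*we* — final sound /e/ (a vowel) → -nun → *wenun*.
*ninejum*: final sound = /m/, a consonant → -oso → *ninejumoso*.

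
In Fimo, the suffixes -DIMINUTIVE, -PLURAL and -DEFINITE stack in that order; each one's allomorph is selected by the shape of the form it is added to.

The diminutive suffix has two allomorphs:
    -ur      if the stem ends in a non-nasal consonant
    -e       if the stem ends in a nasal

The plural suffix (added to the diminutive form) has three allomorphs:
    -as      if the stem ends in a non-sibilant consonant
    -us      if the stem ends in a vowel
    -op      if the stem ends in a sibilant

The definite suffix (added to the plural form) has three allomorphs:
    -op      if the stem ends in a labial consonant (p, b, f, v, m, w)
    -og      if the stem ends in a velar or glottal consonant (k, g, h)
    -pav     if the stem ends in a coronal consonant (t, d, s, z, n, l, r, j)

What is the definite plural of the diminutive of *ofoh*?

ofohuraspav

*ofoh*: final consonant = /h/, non-nasal → -ur → *ofohur*.
Since the final sound of the diminutive form *ofohur* is /r/ (a non-sibilant consonant), it takes -as, giving *ofohuras*.
The plural form *ofohuras*: final consonant = /s/, coronal → -pav → *ofohuraspav*.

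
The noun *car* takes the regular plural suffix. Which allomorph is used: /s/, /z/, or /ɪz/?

/z/

The stem *car* ends in a voiced non-sibilant sound.
The plural suffix surfaces as /ɪz/ after sibilants, /s/ after other voiceless consonants, and /z/ after other voiced sounds.
So the plural -s on *car* is pronounced /z/.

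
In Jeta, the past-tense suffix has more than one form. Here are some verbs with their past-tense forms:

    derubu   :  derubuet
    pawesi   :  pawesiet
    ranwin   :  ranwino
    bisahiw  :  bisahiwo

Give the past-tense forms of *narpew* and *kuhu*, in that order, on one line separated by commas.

narpewo, kuhuet

The suffix is conditioned by the final sound: -o when the stem ends in a consonant (*ranwin*, *bisahiw*); -et when the stem ends in a vowel (*derubu*, *pawesi*).
The final sound of *narpew* is /w/, which is a consonant, so the suffix is -o, giving *narpewo*.
*kuhu* — final sound /u/ (a vowel) → -et → *kuhuet*.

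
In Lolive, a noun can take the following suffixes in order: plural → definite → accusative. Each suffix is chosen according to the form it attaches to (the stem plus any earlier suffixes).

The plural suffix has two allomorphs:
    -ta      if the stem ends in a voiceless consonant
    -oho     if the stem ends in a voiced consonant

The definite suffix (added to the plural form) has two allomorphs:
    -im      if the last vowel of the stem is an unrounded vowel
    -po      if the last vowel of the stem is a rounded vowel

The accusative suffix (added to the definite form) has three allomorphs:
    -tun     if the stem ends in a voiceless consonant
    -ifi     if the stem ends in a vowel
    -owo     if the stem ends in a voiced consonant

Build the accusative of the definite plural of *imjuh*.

The final consonant of *imjuh* is /h/, which is voiceless, so the plural suffix is -ta, giving *imjuhta*.
The last vowel of the plural form *imjuhta* is /a/, which is an unrounded vowel, so the definite suffix is -im, giving *imjuhtaim*.
The definite form *imjuhtaim*: final sound = /m/, a voiced consonant → -owo → *imjuhtaimowo*.

imjuhtaimowo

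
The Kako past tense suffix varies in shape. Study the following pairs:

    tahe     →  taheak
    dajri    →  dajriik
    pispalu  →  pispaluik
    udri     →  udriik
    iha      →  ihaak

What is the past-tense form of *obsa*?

obsaak

The pattern is height harmony: -ik when the last vowel of the stem is a high vowel (*dajri*, *pispalu*, *udri*); -ak when the last vowel of the stem is a non-high vowel (*tahe*, *iha*).
Since the last vowel of *obsa* is /a/ (a non-high vowel), it takes -ak, giving *obsaak*.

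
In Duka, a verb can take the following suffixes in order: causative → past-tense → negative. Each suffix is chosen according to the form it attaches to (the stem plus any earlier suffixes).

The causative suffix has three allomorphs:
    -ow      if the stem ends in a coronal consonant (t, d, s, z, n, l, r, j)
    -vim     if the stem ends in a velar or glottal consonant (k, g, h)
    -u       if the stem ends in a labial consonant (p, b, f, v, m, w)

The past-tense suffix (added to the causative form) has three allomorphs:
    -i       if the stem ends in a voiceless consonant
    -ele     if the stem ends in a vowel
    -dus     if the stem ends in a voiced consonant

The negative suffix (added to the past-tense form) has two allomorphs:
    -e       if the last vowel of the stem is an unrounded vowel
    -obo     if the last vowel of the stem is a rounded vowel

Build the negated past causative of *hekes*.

*hekes*: final consonant = /s/, coronal → -ow → *hekesow*.
Since the final sound of the causative form *hekesow* is /w/ (a voiced consonant), it takes -dus, giving *hekesowdus*.
Since the last vowel of the past-tense form *hekesowdus* is /u/ (a rounded vowel), it takes -obo, giving *hekesowdusobo*.

hekesowdusobo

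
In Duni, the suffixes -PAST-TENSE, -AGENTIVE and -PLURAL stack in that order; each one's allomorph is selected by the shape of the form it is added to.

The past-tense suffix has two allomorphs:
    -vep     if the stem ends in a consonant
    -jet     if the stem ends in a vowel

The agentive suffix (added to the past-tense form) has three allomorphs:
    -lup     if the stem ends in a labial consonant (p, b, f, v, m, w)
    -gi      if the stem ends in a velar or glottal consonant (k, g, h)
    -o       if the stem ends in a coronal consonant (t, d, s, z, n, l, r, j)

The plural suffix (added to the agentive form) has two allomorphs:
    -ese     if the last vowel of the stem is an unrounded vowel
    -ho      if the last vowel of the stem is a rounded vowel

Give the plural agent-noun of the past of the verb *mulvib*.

mulvibveplupho

The final sound of *mulvib* is /b/, which is a consonant, so the past-tense suffix is -vep, giving *mulvibvep*.
Since the final consonant of the past-tense form *mulvibvep* is /p/ (labial), it takes -lup, giving *mulvibveplup*.
The agentive form *mulvibveplup*: last vowel = /u/, a rounded vowel → -ho → *mulvibveplupho*.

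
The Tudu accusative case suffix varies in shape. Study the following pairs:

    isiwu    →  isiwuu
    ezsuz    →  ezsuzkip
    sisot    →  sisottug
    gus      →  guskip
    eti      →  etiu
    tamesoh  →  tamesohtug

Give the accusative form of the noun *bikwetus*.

bikwetuskip

Looking at the final sound of each stem: -kip when the stem ends in a sibilant (*ezsuz*, *gus*); -tug when the stem ends in a non-sibilant consonant (*sisot*, *tamesoh*); -u when the stem ends in a vowel (*isiwu*, *eti*).
*bikwetus* — final sound /s/ (a sibilant) → -kip → *bikwetuskip*.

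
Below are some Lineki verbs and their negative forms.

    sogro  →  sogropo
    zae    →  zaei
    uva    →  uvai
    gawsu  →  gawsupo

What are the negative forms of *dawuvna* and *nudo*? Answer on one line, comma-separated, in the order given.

dawuvnai, nudopo

The suffix is conditioned by the last vowel: -po when the last vowel of the stem is a rounded vowel (*sogro*, *gawsu*); -i when the last vowel of the stem is an unrounded vowel (*zae*, *uva*).
Since the last vowel of *dawuvna* is /a/ (an unrounded vowel), it takes -i, giving *dawuvnai*.
*nudo*: last vowel = /o/, a rounded vowel → -po → *nudopo*.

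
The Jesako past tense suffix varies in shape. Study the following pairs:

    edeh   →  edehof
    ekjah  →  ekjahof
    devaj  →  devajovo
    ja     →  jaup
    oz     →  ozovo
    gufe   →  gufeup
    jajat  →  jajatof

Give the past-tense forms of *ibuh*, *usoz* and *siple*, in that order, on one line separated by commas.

ibuhof, usozovo, sipleup

The alternation tracks the final sound of the stem — -of when the stem ends in a voiceless consonant (*edeh*, *ekjah*, *jajat*); -ovo when the stem ends in a voiced consonant (*devaj*, *oz*); -up when the stem ends in a vowel (*ja*, *gufe*).
Since the final sound of *ibuh* is /h/ (a voiceless consonant), it takes -of, giving *ibuhof*.
*usoz*: final sound = /z/, a voiced consonant → -ovo → *usozovo*.
*siple* — final sound /e/ (a vowel) → -up → *sipleup*.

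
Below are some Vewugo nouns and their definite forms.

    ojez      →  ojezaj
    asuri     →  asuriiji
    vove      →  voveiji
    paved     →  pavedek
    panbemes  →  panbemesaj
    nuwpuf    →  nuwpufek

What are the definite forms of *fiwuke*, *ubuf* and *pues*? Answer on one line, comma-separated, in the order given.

Looking at the final sound of each stem: -aj when the stem ends in a sibilant (*ojez*, *panbemes*); -ek when the stem ends in a non-sibilant consonant (*paved*, *nuwpuf*); -iji when the stem ends in a vowel (*asuri*, *vove*).
*fiwuke* — final sound /e/ (a vowel) → -iji → *fiwukeiji*.
Since the final sound of *ubuf* is /f/ (a non-sibilant consonant), it takes -ek, giving *ubufek*.
Since the final sound of *pues* is /s/ (a sibilant), it takes -aj, giving *puesaj*.

fiwukeiji, ubufek, puesaj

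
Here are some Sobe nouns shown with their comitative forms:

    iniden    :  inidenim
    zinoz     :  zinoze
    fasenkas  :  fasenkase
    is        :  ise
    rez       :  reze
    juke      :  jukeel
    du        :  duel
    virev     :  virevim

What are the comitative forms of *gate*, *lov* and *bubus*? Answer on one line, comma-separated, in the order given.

gateel, lovim, bubuse

Looking at the final sound of each stem: -e when the stem ends in a sibilant (*zinoz*, *fasenkas*, *is*, *rez*); -im when the stem ends in a non-sibilant consonant (*iniden*, *virev*); -el when the stem ends in a vowel (*juke*, *du*).
*gate* — final sound /e/ (a vowel) → -el → *gateel*.
The final sound of *lov* is /v/, which is a non-sibilant consonant, so the suffix is -im, giving *lovim*.
The final sound of *bubus* is /s/, which is a sibilant, so the suffix is -e, giving *bubuse*.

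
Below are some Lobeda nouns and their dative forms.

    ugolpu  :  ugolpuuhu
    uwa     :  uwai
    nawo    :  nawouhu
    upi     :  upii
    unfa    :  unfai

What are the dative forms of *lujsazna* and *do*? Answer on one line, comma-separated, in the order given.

Looking at the last vowel of each stem: -uhu when the last vowel of the stem is a rounded vowel (*ugolpu*, *nawo*); -i when the last vowel of the stem is an unrounded vowel (*uwa*, *upi*, *unfa*).
*lujsazna*: last vowel = /a/, an unrounded vowel → -i → *lujsaznai*.
The last vowel of *do* is /o/, which is a rounded vowel, so the suffix is -uhu, giving *douhu*.

lujsaznai, douhu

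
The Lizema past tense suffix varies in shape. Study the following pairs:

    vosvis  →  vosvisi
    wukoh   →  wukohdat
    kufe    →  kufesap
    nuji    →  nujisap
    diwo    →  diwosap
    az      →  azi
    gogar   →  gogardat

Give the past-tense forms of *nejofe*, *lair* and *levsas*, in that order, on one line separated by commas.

nejofesap, lairdat, levsasi

The alternation tracks the final sound of the stem — -i when the stem ends in a sibilant (*vosvis*, *az*); -dat when the stem ends in a non-sibilant consonant (*wukoh*, *gogar*); -sap when the stem ends in a vowel (*kufe*, *nuji*, *diwo*).
*nejofe* — final sound /e/ (a vowel) → -sap → *nejofesap*.
*lair*: final sound = /r/, a non-sibilant consonant → -dat → *lairdat*.
The final sound of *levsas* is /s/, which is a sibilant, so the suffix is -i, giving *levsasi*.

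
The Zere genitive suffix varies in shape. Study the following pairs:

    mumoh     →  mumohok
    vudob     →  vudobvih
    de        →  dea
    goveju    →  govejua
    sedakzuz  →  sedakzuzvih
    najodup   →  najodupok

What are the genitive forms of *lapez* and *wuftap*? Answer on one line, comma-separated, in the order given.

The pattern is voicing of the final sound: -ok when the stem ends in a voiceless consonant (*mumoh*, *najodup*); -vih when the stem ends in a voiced consonant (*vudob*, *sedakzuz*); -a when the stem ends in a vowel (*de*, *goveju*).
*lapez*: final sound = /z/, a voiced consonant → -vih → *lapezvih*.
Since the final sound of *wuftap* is /p/ (a voiceless consonant), it takes -ok, giving *wuftapok*.

lapezvih, wuftapok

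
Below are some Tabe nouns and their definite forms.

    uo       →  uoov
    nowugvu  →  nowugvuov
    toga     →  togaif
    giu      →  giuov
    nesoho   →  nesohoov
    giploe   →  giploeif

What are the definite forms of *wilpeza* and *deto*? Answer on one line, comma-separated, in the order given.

wilpezaif, detoov

The alternation tracks the last vowel of the stem — -ov when the last vowel of the stem is a rounded vowel (*uo*, *nowugvu*, *giu*, *nesoho*); -if when the last vowel of the stem is an unrounded vowel (*toga*, *giploe*).
*wilpeza* — last vowel /a/ (an unrounded vowel) → -if → *wilpezaif*.
*deto*: last vowel = /o/, a rounded vowel → -ov → *detoov*.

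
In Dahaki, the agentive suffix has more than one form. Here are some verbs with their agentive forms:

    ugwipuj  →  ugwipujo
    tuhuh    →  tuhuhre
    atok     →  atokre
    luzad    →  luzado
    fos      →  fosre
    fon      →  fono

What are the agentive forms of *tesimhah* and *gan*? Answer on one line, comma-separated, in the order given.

tesimhahre, gano

Looking at the final consonant of each stem: -re when the stem ends in a voiceless consonant (*tuhuh*, *atok*, *fos*); -o when the stem ends in a voiced consonant (*ugwipuj*, *luzad*, *fon*).
Since the final consonant of *tesimhah* is /h/ (voiceless), it takes -re, giving *tesimhahre*.
Since the final consonant of *gan* is /n/ (voiced), it takes -o, giving *gano*.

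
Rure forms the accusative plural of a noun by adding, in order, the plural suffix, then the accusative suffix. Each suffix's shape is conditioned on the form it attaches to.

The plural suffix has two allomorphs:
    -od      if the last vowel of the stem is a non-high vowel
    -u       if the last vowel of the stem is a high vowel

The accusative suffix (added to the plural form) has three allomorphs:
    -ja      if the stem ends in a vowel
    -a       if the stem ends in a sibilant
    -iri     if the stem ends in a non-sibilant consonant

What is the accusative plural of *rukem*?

rukemodiri

*rukem*: last vowel = /e/, a non-high vowel → -od → *rukemod*.
The final sound of the plural form *rukemod* is /d/, which is a non-sibilant consonant, so the accusative suffix is -iri, giving *rukemodiri*.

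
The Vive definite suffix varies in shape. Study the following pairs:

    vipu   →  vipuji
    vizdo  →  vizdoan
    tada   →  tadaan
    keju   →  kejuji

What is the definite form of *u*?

The pattern is height harmony: -ji when the last vowel of the stem is a high vowel (*vipu*, *keju*); -an when the last vowel of the stem is a non-high vowel (*vizdo*, *tada*).
*u* — last vowel /u/ (a high vowel) → -ji → *uji*.

uji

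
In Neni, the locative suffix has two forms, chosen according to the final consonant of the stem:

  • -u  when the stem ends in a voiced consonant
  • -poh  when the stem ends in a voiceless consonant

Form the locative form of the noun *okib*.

okibu

*okib*: final consonant = /b/, voiced → -u → *okibu*.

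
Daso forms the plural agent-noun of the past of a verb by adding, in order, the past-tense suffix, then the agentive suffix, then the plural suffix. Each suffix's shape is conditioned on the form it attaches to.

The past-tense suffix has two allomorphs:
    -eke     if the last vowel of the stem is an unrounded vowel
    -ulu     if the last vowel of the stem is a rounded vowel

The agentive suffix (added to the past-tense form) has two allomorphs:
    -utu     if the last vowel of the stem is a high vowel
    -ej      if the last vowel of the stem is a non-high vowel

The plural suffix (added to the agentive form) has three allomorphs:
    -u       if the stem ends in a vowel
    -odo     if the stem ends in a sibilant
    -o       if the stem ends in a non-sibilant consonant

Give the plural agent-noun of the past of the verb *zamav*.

*zamav* — last vowel /a/ (an unrounded vowel) → -eke → *zamaveke*.
The past-tense form *zamaveke*: last vowel = /e/, a non-high vowel → -ej → *zamavekeej*.
The agentive form *zamavekeej* — final sound /j/ (a non-sibilant consonant) → -o → *zamavekeejo*.

zamavekeejo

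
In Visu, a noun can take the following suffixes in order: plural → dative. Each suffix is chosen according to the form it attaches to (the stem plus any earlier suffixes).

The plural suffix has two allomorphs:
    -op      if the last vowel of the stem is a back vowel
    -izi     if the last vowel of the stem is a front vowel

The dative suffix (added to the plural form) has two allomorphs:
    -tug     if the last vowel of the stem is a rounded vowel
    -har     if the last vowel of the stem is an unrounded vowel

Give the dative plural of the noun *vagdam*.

Since the last vowel of *vagdam* is /a/ (a back vowel), it takes -op, giving *vagdamop*.
The plural form *vagdamop*: last vowel = /o/, a rounded vowel → -tug → *vagdamoptug*.

vagdamoptug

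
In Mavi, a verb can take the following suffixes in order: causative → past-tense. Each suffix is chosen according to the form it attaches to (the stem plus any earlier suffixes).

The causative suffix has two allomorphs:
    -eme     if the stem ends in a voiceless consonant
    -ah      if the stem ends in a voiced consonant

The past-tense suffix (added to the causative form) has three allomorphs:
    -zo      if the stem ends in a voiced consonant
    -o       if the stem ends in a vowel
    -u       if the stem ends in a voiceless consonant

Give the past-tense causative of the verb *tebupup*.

tebupupemeo

*tebupup* — final consonant /p/ (voiceless) → -eme → *tebupupeme*.
Since the final sound of the causative form *tebupupeme* is /e/ (a vowel), it takes -o, giving *tebupupemeo*.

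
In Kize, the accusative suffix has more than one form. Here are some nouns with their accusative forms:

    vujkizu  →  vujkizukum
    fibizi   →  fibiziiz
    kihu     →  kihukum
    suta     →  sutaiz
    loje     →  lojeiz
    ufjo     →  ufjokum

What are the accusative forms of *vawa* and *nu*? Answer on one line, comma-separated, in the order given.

vawaiz, nukum

The suffix is conditioned by the last vowel: -kum when the last vowel of the stem is a rounded vowel (*vujkizu*, *kihu*, *ufjo*); -iz when the last vowel of the stem is an unrounded vowel (*fibizi*, *suta*, *loje*).
*vawa* — last vowel /a/ (an unrounded vowel) → -iz → *vawaiz*.
*nu*: last vowel = /u/, a rounded vowel → -kum → *nukum*.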